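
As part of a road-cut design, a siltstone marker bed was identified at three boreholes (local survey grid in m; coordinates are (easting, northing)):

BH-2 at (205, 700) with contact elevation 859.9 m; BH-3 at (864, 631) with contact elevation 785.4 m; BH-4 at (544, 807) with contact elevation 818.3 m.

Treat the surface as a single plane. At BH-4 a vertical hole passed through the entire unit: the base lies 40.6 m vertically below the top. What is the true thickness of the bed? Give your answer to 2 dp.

Let the plane be z = a·E + b·N + c.
BH-3−BH-2: 659a − 69b = −74.5;  BH-4−BH-2: 339a + 107b = −41.6.
Solving gives a = −0.11546, b = −0.02299.
|∇z| = √(a²+b²) = 0.11772, so dip δ = arctan(0.11772) = 6.71°.
True thickness = vertical thickness × cos δ = 40.6 × cos 6.71° = 40.32 m.

40.32 m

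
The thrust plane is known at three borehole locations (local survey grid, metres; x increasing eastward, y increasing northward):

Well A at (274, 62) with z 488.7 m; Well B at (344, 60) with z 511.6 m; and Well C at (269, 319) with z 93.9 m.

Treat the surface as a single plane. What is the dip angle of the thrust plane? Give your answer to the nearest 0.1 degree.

Let the plane be z = a·x + b·y + c.
Well B−Well A: 70a − 2b = 22.9;  Well C−Well A: −5a + 257b = −394.8.
Solving gives a = 0.28341, b = −1.53067.
Gradient magnitude |∇z| = √(a² + b²) = √(0.08032 + 2.34296) = 1.55669.
True dip = arctan(1.55669) = 57.3°, dipping toward N (azimuth ≈ 350°).

57.3°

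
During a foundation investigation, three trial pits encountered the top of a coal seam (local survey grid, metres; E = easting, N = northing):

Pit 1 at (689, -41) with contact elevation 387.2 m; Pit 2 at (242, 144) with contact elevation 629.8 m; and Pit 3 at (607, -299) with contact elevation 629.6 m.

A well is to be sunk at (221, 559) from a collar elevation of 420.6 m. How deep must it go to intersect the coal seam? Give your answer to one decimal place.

54.8 m

Two edge vectors: Pit 1→Pit 2 = (-447, 185, 242.6), Pit 1→Pit 3 = (-82, -258, 242.4).
Normal n = (Pit 1→Pit 2) × (Pit 1→Pit 3) = (107434.8, 88459.6, 130496).
So ∂z/∂E = −n_x/n_z = −0.82328 and ∂z/∂N = −n_y/n_z = −0.67787.
Intercept c from Pit 1: 387.2 + 567.24 − 27.79 = 926.65.
At (221, 559): z_contact = −181.94 − 378.93 + 926.65 = 365.77 m.
Depth below ground = 420.6 − 365.77 = 54.8 m.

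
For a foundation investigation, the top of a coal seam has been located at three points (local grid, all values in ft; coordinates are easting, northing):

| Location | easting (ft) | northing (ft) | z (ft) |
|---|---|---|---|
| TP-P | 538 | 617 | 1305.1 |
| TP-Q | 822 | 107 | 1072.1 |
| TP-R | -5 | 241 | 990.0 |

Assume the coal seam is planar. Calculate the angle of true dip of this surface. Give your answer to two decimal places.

30.72°

Two edge vectors: TP-P→TP-Q = (284, -510, -233), TP-P→TP-R = (-543, -376, -315.1).
Normal n = (TP-P→TP-Q) × (TP-P→TP-R) = (73093, 216007.4, -383714).
So ∂z/∂easting = −n_x/n_z = 0.19049 and ∂z/∂northing = −n_y/n_z = 0.56294.
Gradient magnitude |∇z| = √(a² + b²) = √(0.03629 + 0.31690) = 0.59429.
True dip = arctan(0.59429) = 30.72°, dipping toward SSW (azimuth ≈ 199°).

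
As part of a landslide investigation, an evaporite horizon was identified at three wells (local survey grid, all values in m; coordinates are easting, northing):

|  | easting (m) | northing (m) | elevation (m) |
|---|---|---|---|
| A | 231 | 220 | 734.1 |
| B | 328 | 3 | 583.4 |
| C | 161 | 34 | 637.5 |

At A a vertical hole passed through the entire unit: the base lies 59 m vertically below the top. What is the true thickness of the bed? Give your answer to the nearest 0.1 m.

Let the plane be z = a·easting + b·northing + c.
B−A: 97a − 217b = −150.7;  C−A: −70a − 186b = −96.6.
Solving gives a = −0.21269, b = 0.59940.
|∇z| = √(a²+b²) = 0.63601, so dip δ = arctan(0.63601) = 32.46°.
True thickness = vertical thickness × cos δ = 59 × cos 32.46° = 49.8 m.

49.8 m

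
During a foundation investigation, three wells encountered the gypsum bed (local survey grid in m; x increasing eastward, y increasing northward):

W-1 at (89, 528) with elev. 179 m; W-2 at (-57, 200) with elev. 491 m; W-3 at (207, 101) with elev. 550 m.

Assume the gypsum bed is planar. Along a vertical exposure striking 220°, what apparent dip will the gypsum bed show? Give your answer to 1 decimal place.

Two edge vectors: W-1→W-2 = (-146, -328, 312), W-1→W-3 = (118, -427, 371).
Normal n = (W-1→W-2) × (W-1→W-3) = (11536, 90982, 101046).
So ∂z/∂x = −n_x/n_z = −0.11417 and ∂z/∂y = −n_y/n_z = −0.90040.
Unit vector along 220° is (sin 220°, cos 220°) = (-0.6428, -0.7660).
Slope in that direction = a·(-0.6428) + b·(-0.7660) = 0.76313.
Apparent dip = arctan|0.76313| = 37.3° (true dip is 42.2°, so apparent ≤ true as expected).

37.3°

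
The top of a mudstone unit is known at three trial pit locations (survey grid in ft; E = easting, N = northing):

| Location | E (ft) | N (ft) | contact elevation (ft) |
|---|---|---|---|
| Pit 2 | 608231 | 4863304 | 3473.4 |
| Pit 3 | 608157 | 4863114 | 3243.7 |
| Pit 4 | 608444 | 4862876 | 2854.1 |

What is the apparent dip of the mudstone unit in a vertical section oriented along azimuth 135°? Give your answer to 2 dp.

Let the plane be z = a·E + b·N + c.
Pit 3−Pit 2: −74a − 190b = −229.7;  Pit 4−Pit 2: 213a − 428b = −619.3.
Solving gives a = −0.26830, b = 1.31344.
Unit vector along 135° is (sin 135°, cos 135°) = (0.7071, -0.7071).
Slope in that direction = a·(0.7071) + b·(-0.7071) = −1.11846.
Apparent dip = arctan|1.11846| = 48.20° (true dip is 53.3°, so apparent ≤ true as expected).

48.20°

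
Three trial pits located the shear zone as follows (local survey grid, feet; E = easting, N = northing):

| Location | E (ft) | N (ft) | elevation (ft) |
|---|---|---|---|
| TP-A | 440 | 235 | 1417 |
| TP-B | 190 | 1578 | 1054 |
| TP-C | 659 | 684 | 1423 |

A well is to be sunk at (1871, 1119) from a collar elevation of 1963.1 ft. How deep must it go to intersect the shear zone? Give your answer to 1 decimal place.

113.4 ft

Let the plane be z = a·E + b·N + c.
TP-B−TP-A: −250a + 1343b = −363;  TP-C−TP-A: 219a + 449b = 6.
Solving gives a = 0.420913, b = −0.191937.
Then c = 1417 − a·440 − b·235 = 1276.90.
At (1871, 1119): z_contact = 787.53 − 214.78 + 1276.90 = 1849.65 ft.
Depth below ground = 1963.1 − 1849.65 = 113.4 ft.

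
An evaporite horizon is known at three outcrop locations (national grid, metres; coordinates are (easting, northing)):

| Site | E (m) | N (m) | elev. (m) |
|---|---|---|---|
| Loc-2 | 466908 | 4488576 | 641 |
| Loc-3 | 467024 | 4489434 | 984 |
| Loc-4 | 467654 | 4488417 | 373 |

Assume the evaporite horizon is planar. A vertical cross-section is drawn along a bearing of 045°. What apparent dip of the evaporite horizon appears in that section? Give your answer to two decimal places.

Let the plane be z = a·E + b·N + c.
Loc-3−Loc-2: 116a + 858b = 343;  Loc-4−Loc-2: 746a − 159b = −268.
Solving gives a = −0.26637, b = 0.43578.
Unit vector along 045° is (sin 45°, cos 45°) = (0.7071, 0.7071).
Slope in that direction = a·(0.7071) + b·(0.7071) = 0.11979.
Apparent dip = arctan|0.11979| = 6.83° (true dip is 27.1°, so apparent ≤ true as expected).

6.83°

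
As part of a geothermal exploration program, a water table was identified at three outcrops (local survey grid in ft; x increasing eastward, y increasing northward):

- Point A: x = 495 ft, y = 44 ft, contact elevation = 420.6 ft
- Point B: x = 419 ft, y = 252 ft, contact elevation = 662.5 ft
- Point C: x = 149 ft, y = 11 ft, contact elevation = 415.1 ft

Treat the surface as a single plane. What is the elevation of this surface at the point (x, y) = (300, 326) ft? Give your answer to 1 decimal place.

757.0 ft

Let the plane be z = a·x + b·y + c.
Point B−Point A: −76a + 208b = 241.9;  Point C−Point A: −346a − 33b = −5.5.
Solving gives a = −0.09182, b = 1.12943.
Then c = 420.6 − a·495 − b·44 = 416.36.
At (300, 326): z = −27.5 + 368.2 + 416.36 = 757.0 ft.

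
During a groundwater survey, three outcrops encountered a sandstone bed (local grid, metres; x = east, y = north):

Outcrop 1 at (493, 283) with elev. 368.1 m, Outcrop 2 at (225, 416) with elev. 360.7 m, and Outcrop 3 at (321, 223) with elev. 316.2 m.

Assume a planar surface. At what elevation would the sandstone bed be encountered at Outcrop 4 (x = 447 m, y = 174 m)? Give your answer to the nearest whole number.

Two edge vectors: Outcrop 1→Outcrop 2 = (-268, 133, -7.4), Outcrop 1→Outcrop 3 = (-172, -60, -51.9).
Normal n = (Outcrop 1→Outcrop 2) × (Outcrop 1→Outcrop 3) = (-7346.7, -12636.4, 38956).
So ∂z/∂x = −n_x/n_z = 0.18859 and ∂z/∂y = −n_y/n_z = 0.32438.
Intercept c from Outcrop 1: 368.1 − 92.97 − 91.80 = 183.33.
At (447, 174): z = 84.3 + 56.4 + 183.33 = 324.1 m.

324 m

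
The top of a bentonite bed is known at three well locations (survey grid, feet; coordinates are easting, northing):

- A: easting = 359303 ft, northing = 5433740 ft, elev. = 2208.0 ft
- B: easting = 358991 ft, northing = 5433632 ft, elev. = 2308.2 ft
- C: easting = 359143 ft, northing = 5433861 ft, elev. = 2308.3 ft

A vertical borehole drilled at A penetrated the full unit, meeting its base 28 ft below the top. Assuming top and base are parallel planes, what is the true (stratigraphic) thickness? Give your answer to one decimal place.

25.0 ft

Two edge vectors: A→B = (-312, -108, 100.2), A→C = (-160, 121, 100.3).
Normal n = (A→B) × (A→C) = (-22956.6, 15261.6, -55032).
So ∂z/∂easting = −n_x/n_z = −0.41715 and ∂z/∂northing = −n_y/n_z = 0.27732.
|∇z| = √(a²+b²) = 0.50092, so dip δ = arctan(0.50092) = 26.61°.
True thickness = vertical thickness × cos δ = 28 × cos 26.61° = 25.0 ft.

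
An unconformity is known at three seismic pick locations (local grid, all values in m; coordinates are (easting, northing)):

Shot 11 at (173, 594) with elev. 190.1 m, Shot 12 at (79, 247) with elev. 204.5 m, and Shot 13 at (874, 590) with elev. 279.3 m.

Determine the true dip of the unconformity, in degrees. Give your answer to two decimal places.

8.41°

Two edge vectors: Shot 11→Shot 12 = (-94, -347, 14.4), Shot 11→Shot 13 = (701, -4, 89.2).
Normal n = (Shot 11→Shot 12) × (Shot 11→Shot 13) = (-30894.8, 18479.2, 243623).
So ∂z/∂E = −n_x/n_z = 0.12681 and ∂z/∂N = −n_y/n_z = −0.07585.
Gradient magnitude |∇z| = √(a² + b²) = √(0.01608 + 0.00575) = 0.14777.
True dip = arctan(0.14777) = 8.41°, dipping toward WNW (azimuth ≈ 301°).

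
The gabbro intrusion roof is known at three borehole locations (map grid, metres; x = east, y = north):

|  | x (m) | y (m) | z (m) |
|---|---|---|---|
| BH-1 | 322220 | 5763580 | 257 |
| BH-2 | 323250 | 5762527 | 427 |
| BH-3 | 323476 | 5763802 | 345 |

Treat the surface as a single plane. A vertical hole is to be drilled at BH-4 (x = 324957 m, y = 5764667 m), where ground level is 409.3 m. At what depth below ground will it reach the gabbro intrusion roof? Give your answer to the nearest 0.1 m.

8.3 m

Let the plane be z = a·x + b·y + c.
BH-2−BH-1: 1030a − 1053b = 170;  BH-3−BH-1: 1256a + 222b = 88.
Solving gives a = 0.084065012, b = −0.079214661.
Then c = 257 − a·322220 − b·5763580 = 429729.61.
At (324957, 5764667): z_contact = 27317.51 − 456646.14 + 429729.61 = 400.98 m.
Depth below ground = 409.3 − 400.98 = 8.3 m.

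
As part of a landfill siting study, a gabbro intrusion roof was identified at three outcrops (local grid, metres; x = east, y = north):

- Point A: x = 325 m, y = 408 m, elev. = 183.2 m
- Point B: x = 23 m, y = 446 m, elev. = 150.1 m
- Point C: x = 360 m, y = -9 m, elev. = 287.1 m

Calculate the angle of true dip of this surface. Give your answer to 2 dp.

14.31°

Let the plane be z = a·x + b·y + c.
Point B−Point A: −302a + 38b = −33.1;  Point C−Point A: 35a − 417b = 103.9.
Solving gives a = 0.07909, b = −0.24252.
Gradient magnitude |∇z| = √(a² + b²) = √(0.00625 + 0.05882) = 0.25509.
True dip = arctan(0.25509) = 14.31°, dipping toward NNW (azimuth ≈ 342°).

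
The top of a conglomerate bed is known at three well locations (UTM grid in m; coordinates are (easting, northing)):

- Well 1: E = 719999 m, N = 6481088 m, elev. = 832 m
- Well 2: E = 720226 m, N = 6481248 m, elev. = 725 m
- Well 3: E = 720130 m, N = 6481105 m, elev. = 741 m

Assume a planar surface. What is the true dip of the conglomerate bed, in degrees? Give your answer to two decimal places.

Let the plane be z = a·E + b·N + c.
Well 2−Well 1: 227a + 160b = −107;  Well 3−Well 1: 131a + 17b = −91.
Solving gives a = −0.74504, b = 0.38828.
Gradient magnitude |∇z| = √(a² + b²) = √(0.55509 + 0.15076) = 0.84015.
True dip = arctan(0.84015) = 40.04°, dipping toward ESE (azimuth ≈ 118°).

40.04°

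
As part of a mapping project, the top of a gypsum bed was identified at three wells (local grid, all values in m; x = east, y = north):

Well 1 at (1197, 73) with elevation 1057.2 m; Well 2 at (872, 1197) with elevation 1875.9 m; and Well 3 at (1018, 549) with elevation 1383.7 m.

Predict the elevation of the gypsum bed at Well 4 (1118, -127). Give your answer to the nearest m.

Let the plane be z = a·x + b·y + c.
Well 2−Well 1: −325a + 1124b = 818.7;  Well 3−Well 1: −179a + 476b = 326.5.
Solving gives a = 0.48854, b = 0.86964.
Then c = 1057.2 − a·1197 − b·73 = 408.93.
At (1118, -127): z = 546.2 − 110.4 + 408.93 = 844.7 m.

845 m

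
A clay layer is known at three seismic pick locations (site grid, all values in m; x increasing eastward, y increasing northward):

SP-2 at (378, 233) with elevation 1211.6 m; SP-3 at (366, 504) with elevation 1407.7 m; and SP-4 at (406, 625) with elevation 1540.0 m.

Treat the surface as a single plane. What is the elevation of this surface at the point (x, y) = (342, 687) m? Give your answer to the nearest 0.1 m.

Let the plane be z = a·x + b·y + c.
SP-3−SP-2: −12a + 271b = 196.1;  SP-4−SP-2: 28a + 392b = 328.4.
Solving gives a = 0.98643, b = 0.76730.
Then c = 1211.6 − a·378 − b·233 = 659.95.
At (342, 687): z = 337.4 + 527.1 + 659.95 = 1524.4 m.

1524.4 m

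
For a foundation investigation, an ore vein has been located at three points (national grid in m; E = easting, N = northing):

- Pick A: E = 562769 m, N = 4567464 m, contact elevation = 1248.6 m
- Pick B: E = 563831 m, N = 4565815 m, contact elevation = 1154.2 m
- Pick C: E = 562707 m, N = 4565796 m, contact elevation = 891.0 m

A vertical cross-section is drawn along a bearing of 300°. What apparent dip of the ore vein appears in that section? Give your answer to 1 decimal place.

Two edge vectors: Pick A→Pick B = (1062, -1649, -94.4), Pick A→Pick C = (-62, -1668, -357.6).
Normal n = (Pick A→Pick B) × (Pick A→Pick C) = (432223.2, 385624, -1873654).
So ∂z/∂E = −n_x/n_z = 0.23068 and ∂z/∂N = −n_y/n_z = 0.20581.
Unit vector along 300° is (sin 300°, cos 300°) = (-0.8660, 0.5000).
Slope in that direction = a·(-0.8660) + b·(0.5000) = −0.09687.
Apparent dip = arctan|0.09687| = 5.5° (true dip is 17.2°, so apparent ≤ true as expected).

5.5°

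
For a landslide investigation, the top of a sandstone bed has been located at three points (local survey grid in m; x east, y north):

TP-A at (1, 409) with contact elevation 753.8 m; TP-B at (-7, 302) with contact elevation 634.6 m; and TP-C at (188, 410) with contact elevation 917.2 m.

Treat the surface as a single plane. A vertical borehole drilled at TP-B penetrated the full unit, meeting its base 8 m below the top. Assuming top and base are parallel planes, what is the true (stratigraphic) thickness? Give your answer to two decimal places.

4.74 m

Let the plane be z = a·x + b·y + c.
TP-B−TP-A: −8a − 107b = −119.2;  TP-C−TP-A: 187a + 1b = 163.4.
Solving gives a = 0.86819, b = 1.04911.
|∇z| = √(a²+b²) = 1.36175, so dip δ = arctan(1.36175) = 53.71°.
True thickness = vertical thickness × cos δ = 8 × cos 53.71° = 4.74 m.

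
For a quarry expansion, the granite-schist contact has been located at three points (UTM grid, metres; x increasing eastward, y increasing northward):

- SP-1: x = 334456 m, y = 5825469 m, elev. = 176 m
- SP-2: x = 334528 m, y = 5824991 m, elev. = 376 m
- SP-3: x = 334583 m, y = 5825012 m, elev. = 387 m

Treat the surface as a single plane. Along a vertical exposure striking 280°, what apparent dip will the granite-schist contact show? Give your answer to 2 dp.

21.74°

Let the plane be z = a·x + b·y + c.
SP-2−SP-1: 72a − 478b = 200;  SP-3−SP-1: 127a − 457b = 211.
Solving gives a = 0.34019, b = −0.36717.
Unit vector along 280° is (sin 280°, cos 280°) = (-0.9848, 0.1736).
Slope in that direction = a·(-0.9848) + b·(0.1736) = −0.39878.
Apparent dip = arctan|0.39878| = 21.74° (true dip is 26.6°, so apparent ≤ true as expected).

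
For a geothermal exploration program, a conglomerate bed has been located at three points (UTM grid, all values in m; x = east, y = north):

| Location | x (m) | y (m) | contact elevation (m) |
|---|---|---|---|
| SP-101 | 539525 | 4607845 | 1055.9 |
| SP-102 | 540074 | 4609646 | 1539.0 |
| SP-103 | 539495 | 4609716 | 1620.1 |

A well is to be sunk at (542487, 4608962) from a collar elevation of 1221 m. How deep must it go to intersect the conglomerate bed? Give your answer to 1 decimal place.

Let the plane be z = a·x + b·y + c.
SP-102−SP-101: 549a + 1801b = 483.1;  SP-103−SP-101: −30a + 1871b = 564.2.
Solving gives a = −0.103813509, b = 0.299885406.
Then c = 1055.9 − a·539525 − b·4607845 = −1324759.59.
At (542487, 4608962): z_contact = −56317.48 + 1382160.44 − 1324759.59 = 1083.38 m.
Depth below ground = 1221 − 1083.38 = 137.6 m.

137.6 m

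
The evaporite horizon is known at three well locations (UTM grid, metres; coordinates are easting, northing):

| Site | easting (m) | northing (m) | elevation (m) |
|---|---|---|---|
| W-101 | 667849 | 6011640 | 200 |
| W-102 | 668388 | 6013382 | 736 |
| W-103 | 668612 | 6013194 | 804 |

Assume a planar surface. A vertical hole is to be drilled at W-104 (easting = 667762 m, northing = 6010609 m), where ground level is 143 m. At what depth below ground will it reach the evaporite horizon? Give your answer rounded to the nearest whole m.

Let the plane be z = a·easting + b·northing + c.
W-102−W-101: 539a + 1742b = 536;  W-103−W-101: 763a + 1554b = 604.
Solving gives a = 0.44599422, b = 0.16969524.
Then c = 200 − a·667849 − b·6011640 = −1317803.51.
At (667762, 6010609): z_contact = 297818.0 + 1019971.8 − 1317803.51 = -13.8 m.
Depth below ground = 143 − (-13.8) = 157 m.

157 m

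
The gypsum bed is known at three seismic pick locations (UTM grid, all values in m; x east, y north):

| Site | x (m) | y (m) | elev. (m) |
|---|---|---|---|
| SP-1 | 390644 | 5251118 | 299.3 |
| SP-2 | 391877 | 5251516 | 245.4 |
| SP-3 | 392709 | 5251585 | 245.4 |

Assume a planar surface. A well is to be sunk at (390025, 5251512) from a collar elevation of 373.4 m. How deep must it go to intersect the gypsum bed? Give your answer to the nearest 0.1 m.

155.3 m

Let the plane be z = a·x + b·y + c.
SP-2−SP-1: 1233a + 398b = −53.9;  SP-3−SP-1: 2065a + 467b = −53.9.
Solving gives a = 0.015114668, b = −0.182252224.
Then c = 299.3 − a·390644 − b·5251118 = 951422.78.
At (390025, 5251512): z_contact = 5895.10 − 957099.74 + 951422.78 = 218.14 m.
Depth below ground = 373.4 − 218.14 = 155.3 m.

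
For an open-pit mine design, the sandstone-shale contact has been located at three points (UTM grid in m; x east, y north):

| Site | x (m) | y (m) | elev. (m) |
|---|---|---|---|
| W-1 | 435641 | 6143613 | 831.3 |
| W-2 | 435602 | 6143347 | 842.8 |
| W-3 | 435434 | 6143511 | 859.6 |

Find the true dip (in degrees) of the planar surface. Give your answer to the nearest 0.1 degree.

7.2°

Two edge vectors: W-1→W-2 = (-39, -266, 11.5), W-1→W-3 = (-207, -102, 28.3).
Normal n = (W-1→W-2) × (W-1→W-3) = (-6354.8, -1276.8, -51084).
So ∂z/∂x = −n_x/n_z = −0.12440 and ∂z/∂y = −n_y/n_z = −0.02499.
Gradient magnitude |∇z| = √(a² + b²) = √(0.01548 + 0.00062) = 0.12689.
True dip = arctan(0.12689) = 7.2°, dipping toward ENE (azimuth ≈ 079°).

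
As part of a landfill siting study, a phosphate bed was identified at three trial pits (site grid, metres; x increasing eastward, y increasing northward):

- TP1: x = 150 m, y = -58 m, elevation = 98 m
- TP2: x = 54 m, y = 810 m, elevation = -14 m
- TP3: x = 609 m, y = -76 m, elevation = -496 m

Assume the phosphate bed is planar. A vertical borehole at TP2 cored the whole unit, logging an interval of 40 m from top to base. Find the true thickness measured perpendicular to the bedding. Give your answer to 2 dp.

Let the plane be z = a·x + b·y + c.
TP2−TP1: −96a + 868b = −112;  TP3−TP1: 459a − 18b = −594.
Solving gives a = −1.30484, b = −0.27335.
|∇z| = √(a²+b²) = 1.33316, so dip δ = arctan(1.33316) = 53.13°.
True thickness = vertical thickness × cos δ = 40 × cos 53.13° = 24.00 m.

24.00 m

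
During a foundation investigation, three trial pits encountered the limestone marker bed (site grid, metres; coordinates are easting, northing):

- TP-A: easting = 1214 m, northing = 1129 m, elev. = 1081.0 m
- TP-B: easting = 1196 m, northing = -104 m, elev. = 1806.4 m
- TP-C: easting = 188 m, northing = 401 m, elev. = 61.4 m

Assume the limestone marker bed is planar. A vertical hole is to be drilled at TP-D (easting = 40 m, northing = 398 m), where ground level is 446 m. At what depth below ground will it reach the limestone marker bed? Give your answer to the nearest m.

Two edge vectors: TP-A→TP-B = (-18, -1233, 725.4), TP-A→TP-C = (-1026, -728, -1019.6).
Normal n = (TP-A→TP-B) × (TP-A→TP-C) = (1785258, -762613.2, -1251954).
So ∂z/∂easting = −n_x/n_z = 1.42598 and ∂z/∂northing = −n_y/n_z = −0.60914.
Intercept c from TP-A: 1081 − 1731.14 + 687.72 = 37.58.
At (40, 398): z_contact = 57.0 − 242.4 + 37.58 = -147.8 m.
Depth below ground = 446 − (-147.8) = 594 m.

594 m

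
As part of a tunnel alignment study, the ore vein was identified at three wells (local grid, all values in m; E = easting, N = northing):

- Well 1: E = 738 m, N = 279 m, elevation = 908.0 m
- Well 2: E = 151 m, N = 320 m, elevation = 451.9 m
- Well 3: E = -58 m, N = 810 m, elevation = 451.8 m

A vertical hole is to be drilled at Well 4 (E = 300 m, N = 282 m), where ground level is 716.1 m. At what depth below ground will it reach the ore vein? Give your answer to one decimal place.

157.8 m

Let the plane be z = a·E + b·N + c.
Well 2−Well 1: −587a + 41b = −456.1;  Well 3−Well 1: −796a + 531b = −456.2.
Solving gives a = 0.80085, b = 0.34138.
Then c = 908 − a·738 − b·279 = 221.73.
At (300, 282): z_contact = 240.25 + 96.27 + 221.73 = 558.25 m.
Depth below ground = 716.1 − 558.25 = 157.8 m.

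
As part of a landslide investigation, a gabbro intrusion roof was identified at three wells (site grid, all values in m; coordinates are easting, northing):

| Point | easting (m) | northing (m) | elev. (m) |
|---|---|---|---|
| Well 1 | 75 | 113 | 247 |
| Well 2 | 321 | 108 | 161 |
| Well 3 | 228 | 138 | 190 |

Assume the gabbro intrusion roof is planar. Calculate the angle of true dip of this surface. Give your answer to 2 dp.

20.49°

Two edge vectors: Well 1→Well 2 = (246, -5, -86), Well 1→Well 3 = (153, 25, -57).
Normal n = (Well 1→Well 2) × (Well 1→Well 3) = (2435, 864, 6915).
So ∂z/∂easting = −n_x/n_z = −0.35213 and ∂z/∂northing = −n_y/n_z = −0.12495.
Gradient magnitude |∇z| = √(a² + b²) = √(0.12400 + 0.01561) = 0.37364.
True dip = arctan(0.37364) = 20.49°, dipping toward ENE (azimuth ≈ 070°).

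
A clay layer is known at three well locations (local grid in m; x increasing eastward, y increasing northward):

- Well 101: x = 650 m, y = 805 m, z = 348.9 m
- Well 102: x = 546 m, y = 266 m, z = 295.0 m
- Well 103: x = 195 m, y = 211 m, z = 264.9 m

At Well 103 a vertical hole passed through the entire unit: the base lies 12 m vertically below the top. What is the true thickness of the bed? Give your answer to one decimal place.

11.9 m

Two edge vectors: Well 101→Well 102 = (-104, -539, -53.9), Well 101→Well 103 = (-455, -594, -84).
Normal n = (Well 101→Well 102) × (Well 101→Well 103) = (13259.4, 15788.5, -183469).
So ∂z/∂x = −n_x/n_z = 0.07227 and ∂z/∂y = −n_y/n_z = 0.08606.
|∇z| = √(a²+b²) = 0.11238, so dip δ = arctan(0.11238) = 6.41°.
True thickness = vertical thickness × cos δ = 12 × cos 6.41° = 11.9 m.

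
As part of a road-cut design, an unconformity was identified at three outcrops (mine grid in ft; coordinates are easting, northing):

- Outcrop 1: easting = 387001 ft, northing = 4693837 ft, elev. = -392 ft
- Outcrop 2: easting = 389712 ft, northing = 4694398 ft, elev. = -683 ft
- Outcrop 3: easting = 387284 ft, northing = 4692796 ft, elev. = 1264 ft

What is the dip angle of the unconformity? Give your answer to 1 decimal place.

Two edge vectors: Outcrop 1→Outcrop 2 = (2711, 561, -291), Outcrop 1→Outcrop 3 = (283, -1041, 1656).
Normal n = (Outcrop 1→Outcrop 2) × (Outcrop 1→Outcrop 3) = (626085, -4571769, -2980914).
So ∂z/∂easting = −n_x/n_z = 0.21003 and ∂z/∂northing = −n_y/n_z = −1.53368.
Gradient magnitude |∇z| = √(a² + b²) = √(0.04411 + 2.35218) = 1.54799.
True dip = arctan(1.54799) = 57.1°, dipping toward N (azimuth ≈ 352°).

57.1°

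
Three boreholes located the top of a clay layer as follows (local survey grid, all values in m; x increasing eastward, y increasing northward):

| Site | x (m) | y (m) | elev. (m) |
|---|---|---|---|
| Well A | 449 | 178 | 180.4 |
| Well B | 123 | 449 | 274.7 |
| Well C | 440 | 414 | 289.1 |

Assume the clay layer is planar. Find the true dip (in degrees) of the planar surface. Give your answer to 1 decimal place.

25.4°

Two edge vectors: Well A→Well B = (-326, 271, 94.3), Well A→Well C = (-9, 236, 108.7).
Normal n = (Well A→Well B) × (Well A→Well C) = (7202.9, 34587.5, -74497).
So ∂z/∂x = −n_x/n_z = 0.09669 and ∂z/∂y = −n_y/n_z = 0.46428.
Gradient magnitude |∇z| = √(a² + b²) = √(0.00935 + 0.21556) = 0.47424.
True dip = arctan(0.47424) = 25.4°, dipping toward SSW (azimuth ≈ 192°).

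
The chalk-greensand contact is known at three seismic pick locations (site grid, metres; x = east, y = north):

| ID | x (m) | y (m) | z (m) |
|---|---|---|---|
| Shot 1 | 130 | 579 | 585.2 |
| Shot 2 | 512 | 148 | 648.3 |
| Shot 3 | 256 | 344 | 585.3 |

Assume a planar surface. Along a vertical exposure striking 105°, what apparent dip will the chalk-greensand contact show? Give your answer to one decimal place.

19.0°

Two edge vectors: Shot 1→Shot 2 = (382, -431, 63.1), Shot 1→Shot 3 = (126, -235, 0.1).
Normal n = (Shot 1→Shot 2) × (Shot 1→Shot 3) = (14785.4, 7912.4, -35464).
So ∂z/∂x = −n_x/n_z = 0.41691 and ∂z/∂y = −n_y/n_z = 0.22311.
Unit vector along 105° is (sin 105°, cos 105°) = (0.9659, -0.2588).
Slope in that direction = a·(0.9659) + b·(-0.2588) = 0.34496.
Apparent dip = arctan|0.34496| = 19.0° (true dip is 25.3°, so apparent ≤ true as expected).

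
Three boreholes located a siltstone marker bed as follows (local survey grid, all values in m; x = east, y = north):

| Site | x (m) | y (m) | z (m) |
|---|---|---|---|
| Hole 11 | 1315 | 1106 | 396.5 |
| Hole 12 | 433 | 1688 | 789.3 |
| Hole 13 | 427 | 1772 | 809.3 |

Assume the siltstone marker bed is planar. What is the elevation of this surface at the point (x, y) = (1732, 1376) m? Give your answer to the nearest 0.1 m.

328.8 m

Let the plane be z = a·x + b·y + c.
Hole 12−Hole 11: −882a + 582b = 392.8;  Hole 13−Hole 11: −888a + 666b = 412.8.
Solving gives a = −0.302499, b = 0.216488.
Then c = 396.5 − a·1315 − b·1106 = 554.85.
At (1732, 1376): z = −523.9 + 297.9 + 554.85 = 328.8 m.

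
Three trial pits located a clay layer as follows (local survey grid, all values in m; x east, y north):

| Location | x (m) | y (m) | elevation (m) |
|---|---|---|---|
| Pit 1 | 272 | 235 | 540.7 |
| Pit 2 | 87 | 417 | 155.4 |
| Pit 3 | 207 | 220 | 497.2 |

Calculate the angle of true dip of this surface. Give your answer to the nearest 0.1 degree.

56.2°

Two edge vectors: Pit 1→Pit 2 = (-185, 182, -385.3), Pit 1→Pit 3 = (-65, -15, -43.5).
Normal n = (Pit 1→Pit 2) × (Pit 1→Pit 3) = (-13696.5, 16997, 14605).
So ∂z/∂x = −n_x/n_z = 0.93780 and ∂z/∂y = −n_y/n_z = −1.16378.
Gradient magnitude |∇z| = √(a² + b²) = √(0.87946 + 1.35438) = 1.49460.
True dip = arctan(1.49460) = 56.2°, dipping toward NW (azimuth ≈ 321°).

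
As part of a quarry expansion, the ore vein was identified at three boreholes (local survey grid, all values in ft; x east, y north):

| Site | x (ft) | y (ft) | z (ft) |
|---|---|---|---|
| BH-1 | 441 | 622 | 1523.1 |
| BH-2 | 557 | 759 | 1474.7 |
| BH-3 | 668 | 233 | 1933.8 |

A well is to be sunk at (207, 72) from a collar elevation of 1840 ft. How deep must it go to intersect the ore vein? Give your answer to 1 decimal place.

8.8 ft

Let the plane be z = a·x + b·y + c.
BH-2−BH-1: 116a + 137b = −48.4;  BH-3−BH-1: 227a − 389b = 410.7.
Solving gives a = 0.49117, b = −0.76916.
Then c = 1523.1 − a·441 − b·622 = 1784.92.
At (207, 72): z_contact = 101.67 − 55.38 + 1784.92 = 1831.21 ft.
Depth below ground = 1840 − 1831.21 = 8.8 ft.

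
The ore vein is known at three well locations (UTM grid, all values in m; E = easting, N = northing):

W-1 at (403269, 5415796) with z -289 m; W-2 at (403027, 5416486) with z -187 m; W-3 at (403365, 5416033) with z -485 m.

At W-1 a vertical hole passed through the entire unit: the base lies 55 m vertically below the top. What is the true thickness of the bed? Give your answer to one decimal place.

Let the plane be z = a·E + b·N + c.
W-2−W-1: −242a + 690b = 102;  W-3−W-1: 96a + 237b = −196.
Solving gives a = −1.28982, b = −0.30455.
|∇z| = √(a²+b²) = 1.32529, so dip δ = arctan(1.32529) = 52.96°.
True thickness = vertical thickness × cos δ = 55 × cos 52.96° = 33.1 m.

33.1 m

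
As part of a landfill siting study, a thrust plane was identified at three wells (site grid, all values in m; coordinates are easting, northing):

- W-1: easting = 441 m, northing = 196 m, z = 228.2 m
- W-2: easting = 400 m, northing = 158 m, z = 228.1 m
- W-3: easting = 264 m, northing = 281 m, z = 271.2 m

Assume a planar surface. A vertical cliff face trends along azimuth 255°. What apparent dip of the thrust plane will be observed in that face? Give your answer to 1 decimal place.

6.2°

Let the plane be z = a·easting + b·northing + c.
W-2−W-1: −41a − 38b = −0.1;  W-3−W-1: −177a + 85b = 43.
Solving gives a = −0.15919, b = 0.17439.
Unit vector along 255° is (sin 255°, cos 255°) = (-0.9659, -0.2588).
Slope in that direction = a·(-0.9659) + b·(-0.2588) = 0.10863.
Apparent dip = arctan|0.10863| = 6.2° (true dip is 13.3°, so apparent ≤ true as expected).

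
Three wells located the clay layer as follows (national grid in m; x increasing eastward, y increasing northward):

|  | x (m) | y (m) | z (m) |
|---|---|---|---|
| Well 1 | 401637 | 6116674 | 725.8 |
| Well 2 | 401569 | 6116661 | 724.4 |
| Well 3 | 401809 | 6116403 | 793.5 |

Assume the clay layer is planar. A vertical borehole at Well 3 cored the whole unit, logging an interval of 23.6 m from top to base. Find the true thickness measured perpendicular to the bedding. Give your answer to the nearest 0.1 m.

23.1 m

Let the plane be z = a·x + b·y + c.
Well 2−Well 1: −68a − 13b = −1.4;  Well 3−Well 1: 172a − 271b = 67.7.
Solving gives a = 0.06095, b = −0.21113.
|∇z| = √(a²+b²) = 0.21975, so dip δ = arctan(0.21975) = 12.39°.
True thickness = vertical thickness × cos δ = 23.6 × cos 12.39° = 23.1 m.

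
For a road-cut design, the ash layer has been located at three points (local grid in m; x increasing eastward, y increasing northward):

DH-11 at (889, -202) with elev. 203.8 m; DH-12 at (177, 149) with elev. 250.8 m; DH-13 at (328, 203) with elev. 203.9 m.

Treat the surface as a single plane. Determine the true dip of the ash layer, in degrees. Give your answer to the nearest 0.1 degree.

Let the plane be z = a·x + b·y + c.
DH-12−DH-11: −712a + 351b = 47;  DH-13−DH-11: −561a + 405b = 0.1.
Solving gives a = −0.20776, b = −0.28755.
Gradient magnitude |∇z| = √(a² + b²) = √(0.04317 + 0.08268) = 0.35475.
True dip = arctan(0.35475) = 19.5°, dipping toward NE (azimuth ≈ 036°).

19.5°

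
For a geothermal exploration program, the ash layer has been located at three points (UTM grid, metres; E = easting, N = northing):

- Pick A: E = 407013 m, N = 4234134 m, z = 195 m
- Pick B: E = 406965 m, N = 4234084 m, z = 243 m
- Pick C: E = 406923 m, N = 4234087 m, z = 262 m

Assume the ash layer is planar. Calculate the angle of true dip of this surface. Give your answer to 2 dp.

34.71°

Two edge vectors: Pick A→Pick B = (-48, -50, 48), Pick A→Pick C = (-90, -47, 67).
Normal n = (Pick A→Pick B) × (Pick A→Pick C) = (-1094, -1104, -2244).
So ∂z/∂E = −n_x/n_z = −0.48752 and ∂z/∂N = −n_y/n_z = −0.49198.
Gradient magnitude |∇z| = √(a² + b²) = √(0.23768 + 0.24204) = 0.69262.
True dip = arctan(0.69262) = 34.71°, dipping toward NE (azimuth ≈ 045°).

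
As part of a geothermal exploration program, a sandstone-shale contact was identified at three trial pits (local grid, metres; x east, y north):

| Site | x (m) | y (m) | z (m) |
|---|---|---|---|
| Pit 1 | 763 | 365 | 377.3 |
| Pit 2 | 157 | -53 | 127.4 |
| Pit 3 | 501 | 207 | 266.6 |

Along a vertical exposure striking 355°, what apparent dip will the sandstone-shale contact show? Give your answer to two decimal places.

Let the plane be z = a·x + b·y + c.
Pit 2−Pit 1: −606a − 418b = −249.9;  Pit 3−Pit 1: −262a − 158b = −110.7.
Solving gives a = 0.49306, b = −0.11697.
Unit vector along 355° is (sin 355°, cos 355°) = (-0.0872, 0.9962).
Slope in that direction = a·(-0.0872) + b·(0.9962) = −0.15949.
Apparent dip = arctan|0.15949| = 9.06° (true dip is 26.9°, so apparent ≤ true as expected).

9.06°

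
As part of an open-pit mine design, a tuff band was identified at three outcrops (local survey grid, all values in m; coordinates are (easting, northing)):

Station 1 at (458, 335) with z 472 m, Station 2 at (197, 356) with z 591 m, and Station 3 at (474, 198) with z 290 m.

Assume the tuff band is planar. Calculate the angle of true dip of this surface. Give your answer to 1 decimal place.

53.2°

Let the plane be z = a·E + b·N + c.
Station 2−Station 1: −261a + 21b = 119;  Station 3−Station 1: 16a − 137b = −182.
Solving gives a = −0.35236, b = 1.28732.
Gradient magnitude |∇z| = √(a² + b²) = √(0.12416 + 1.65718) = 1.33467.
True dip = arctan(1.33467) = 53.2°, dipping toward SSE (azimuth ≈ 165°).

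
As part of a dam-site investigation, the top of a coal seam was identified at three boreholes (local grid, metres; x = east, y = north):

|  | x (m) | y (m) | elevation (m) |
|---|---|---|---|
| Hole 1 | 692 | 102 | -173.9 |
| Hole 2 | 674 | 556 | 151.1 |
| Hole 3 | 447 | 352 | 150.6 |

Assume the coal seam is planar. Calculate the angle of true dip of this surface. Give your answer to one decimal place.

42.9°

Let the plane be z = a·x + b·y + c.
Hole 2−Hole 1: −18a + 454b = 325;  Hole 3−Hole 1: −245a + 250b = 324.5.
Solving gives a = −0.61907, b = 0.69131.
Gradient magnitude |∇z| = √(a² + b²) = √(0.38324 + 0.47792) = 0.92799.
True dip = arctan(0.92799) = 42.9°, dipping toward SE (azimuth ≈ 138°).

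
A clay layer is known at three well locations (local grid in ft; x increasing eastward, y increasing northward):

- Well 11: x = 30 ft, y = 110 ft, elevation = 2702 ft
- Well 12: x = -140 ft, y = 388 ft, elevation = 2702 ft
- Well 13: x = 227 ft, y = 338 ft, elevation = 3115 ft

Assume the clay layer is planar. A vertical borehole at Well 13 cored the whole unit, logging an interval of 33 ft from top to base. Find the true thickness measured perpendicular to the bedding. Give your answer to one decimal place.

Let the plane be z = a·x + b·y + c.
Well 12−Well 11: −170a + 278b = 0;  Well 13−Well 11: 197a + 228b = 413.
Solving gives a = 1.22762, b = 0.75070.
|∇z| = √(a²+b²) = 1.43896, so dip δ = arctan(1.43896) = 55.20°.
True thickness = vertical thickness × cos δ = 33 × cos 55.20° = 18.8 ft.

18.8 ft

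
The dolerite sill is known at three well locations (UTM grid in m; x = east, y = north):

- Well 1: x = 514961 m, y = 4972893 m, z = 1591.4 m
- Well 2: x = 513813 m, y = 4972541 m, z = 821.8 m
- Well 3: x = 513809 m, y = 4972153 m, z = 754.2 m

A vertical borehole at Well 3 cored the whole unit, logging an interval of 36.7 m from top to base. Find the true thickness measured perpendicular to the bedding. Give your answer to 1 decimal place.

30.9 m

Two edge vectors: Well 1→Well 2 = (-1148, -352, -769.6), Well 1→Well 3 = (-1152, -740, -837.2).
Normal n = (Well 1→Well 2) × (Well 1→Well 3) = (-274809.6, -74526.4, 444016).
So ∂z/∂x = −n_x/n_z = 0.61892 and ∂z/∂y = −n_y/n_z = 0.16785.
|∇z| = √(a²+b²) = 0.64127, so dip δ = arctan(0.64127) = 32.67°.
True thickness = vertical thickness × cos δ = 36.7 × cos 32.67° = 30.9 m.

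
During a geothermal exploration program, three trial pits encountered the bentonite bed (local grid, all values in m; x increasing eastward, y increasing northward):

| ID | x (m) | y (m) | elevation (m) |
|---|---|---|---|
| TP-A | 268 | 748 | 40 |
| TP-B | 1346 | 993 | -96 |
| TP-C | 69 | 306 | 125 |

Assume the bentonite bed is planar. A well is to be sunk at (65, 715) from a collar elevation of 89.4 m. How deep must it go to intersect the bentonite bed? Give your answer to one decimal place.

Let the plane be z = a·x + b·y + c.
TP-B−TP-A: 1078a + 245b = −136;  TP-C−TP-A: −199a − 442b = 85.
Solving gives a = −0.091852, b = −0.150954.
Then c = 40 − a·268 − b·748 = 177.53.
At (65, 715): z_contact = −5.97 − 107.93 + 177.53 = 63.63 m.
Depth below ground = 89.4 − 63.63 = 25.8 m.

25.8 m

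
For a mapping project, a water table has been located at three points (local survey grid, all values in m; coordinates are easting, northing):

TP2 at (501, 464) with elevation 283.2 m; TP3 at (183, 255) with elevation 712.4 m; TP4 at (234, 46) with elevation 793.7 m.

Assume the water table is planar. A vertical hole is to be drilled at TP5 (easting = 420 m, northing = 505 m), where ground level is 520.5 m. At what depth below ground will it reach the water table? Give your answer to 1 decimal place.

186.3 m

Let the plane be z = a·easting + b·northing + c.
TP3−TP2: −318a − 209b = 429.2;  TP4−TP2: −267a − 418b = 510.5.
Solving gives a = −0.94282, b = −0.61906.
Then c = 283.2 − a·501 − b·464 = 1042.80.
At (420, 505): z_contact = −395.98 − 312.63 + 1042.80 = 334.19 m.
Depth below ground = 520.5 − 334.19 = 186.3 m.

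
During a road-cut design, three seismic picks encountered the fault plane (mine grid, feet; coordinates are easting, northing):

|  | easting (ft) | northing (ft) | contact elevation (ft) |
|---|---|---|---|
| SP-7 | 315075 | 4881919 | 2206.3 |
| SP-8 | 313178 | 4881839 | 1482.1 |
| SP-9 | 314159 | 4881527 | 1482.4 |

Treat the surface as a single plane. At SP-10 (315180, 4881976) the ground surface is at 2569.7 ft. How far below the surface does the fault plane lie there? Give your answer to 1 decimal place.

Let the plane be z = a·easting + b·northing + c.
SP-8−SP-7: −1897a − 80b = −724.2;  SP-9−SP-7: −916a − 392b = −723.9.
Solving gives a = 0.337102145, b = 1.058965397.
Then c = 2206.3 − a·315075 − b·4881919 = −5273789.45.
At (315180, 4881976): z_contact = 106247.85 + 5169843.65 − 5273789.45 = 2302.06 ft.
Depth below ground = 2569.7 − 2302.06 = 267.6 ft.

267.6 ft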